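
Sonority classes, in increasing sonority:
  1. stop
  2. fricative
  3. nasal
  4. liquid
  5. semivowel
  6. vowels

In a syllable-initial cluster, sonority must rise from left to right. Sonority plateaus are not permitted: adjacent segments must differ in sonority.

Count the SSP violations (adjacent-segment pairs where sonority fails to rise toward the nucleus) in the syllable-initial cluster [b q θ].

/b/ is a stop (sonority 1).
/q/ is a stop (sonority 1).
/θ/ is a fricative (sonority 2).
/b/→/q/: 1→1 (plateau) — violation.
/q/→/θ/: 1→2 (rises) — ok.

1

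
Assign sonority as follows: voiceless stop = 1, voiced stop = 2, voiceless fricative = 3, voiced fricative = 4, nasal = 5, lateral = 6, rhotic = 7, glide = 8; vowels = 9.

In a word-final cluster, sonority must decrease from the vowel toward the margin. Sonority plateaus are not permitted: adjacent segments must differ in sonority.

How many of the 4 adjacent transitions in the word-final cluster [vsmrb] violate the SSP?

/v/: voiced fricative = 4.
/s/: voiceless fricative = 3.
/m/: nasal = 5.
/r/: rhotic = 7.
/b/: voiced stop = 2.
/v/→/s/: 4→3 (falls) — ok.
/s/→/m/: 3→5 (does not fall) — violation.
/m/→/r/: 5→7 (does not fall) — violation.
/r/→/b/: 7→2 (falls) — ok.

2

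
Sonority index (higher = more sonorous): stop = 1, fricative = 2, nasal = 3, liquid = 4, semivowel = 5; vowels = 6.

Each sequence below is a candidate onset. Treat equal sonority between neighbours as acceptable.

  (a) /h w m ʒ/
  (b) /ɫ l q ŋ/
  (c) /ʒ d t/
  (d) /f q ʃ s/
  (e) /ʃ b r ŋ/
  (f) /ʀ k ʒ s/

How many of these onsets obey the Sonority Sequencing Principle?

(a) /h w m ʒ/: profile 2-5-3-2 — violates.
(b) /ɫ l q ŋ/: profile 4-4-1-3 — violates.
(c) /ʒ d t/: profile 2-1-1 — violates.
(d) /f q ʃ s/: profile 2-1-2-2 — violates.
(e) /ʃ b r ŋ/: profile 2-1-4-3 — violates.
(f) /ʀ k ʒ s/: profile 4-1-2-2 — violates.

0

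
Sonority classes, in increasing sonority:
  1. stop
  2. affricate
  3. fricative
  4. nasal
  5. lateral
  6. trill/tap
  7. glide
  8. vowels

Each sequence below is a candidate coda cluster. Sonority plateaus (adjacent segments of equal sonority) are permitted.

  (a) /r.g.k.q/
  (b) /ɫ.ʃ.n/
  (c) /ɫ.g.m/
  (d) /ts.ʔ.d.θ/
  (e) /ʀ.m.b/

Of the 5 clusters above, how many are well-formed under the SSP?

2

(a) sonority 6-1-1-1: well-formed.
(b) sonority 5-3-4: ill-formed.
(c) sonority 5-1-4: ill-formed.
(d) sonority 2-1-1-3: ill-formed.
(e) sonority 6-4-1: well-formed.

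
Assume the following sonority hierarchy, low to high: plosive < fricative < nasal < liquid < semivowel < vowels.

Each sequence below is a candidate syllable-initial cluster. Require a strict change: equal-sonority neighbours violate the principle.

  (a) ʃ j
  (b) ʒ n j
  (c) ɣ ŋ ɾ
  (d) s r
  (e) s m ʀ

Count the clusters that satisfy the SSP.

(a) 2-5 → obeys
(b) 2-3-5 → obeys
(c) 2-3-4 → obeys
(d) 2-4 → obeys
(e) 2-3-4 → obeys

5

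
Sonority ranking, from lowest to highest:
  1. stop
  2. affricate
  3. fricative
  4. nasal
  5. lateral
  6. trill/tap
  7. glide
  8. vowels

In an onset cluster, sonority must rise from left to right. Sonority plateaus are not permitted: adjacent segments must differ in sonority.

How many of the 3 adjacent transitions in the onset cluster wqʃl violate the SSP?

/w/: glide = 7.
/q/: stop = 1.
/ʃ/: fricative = 3.
/l/: lateral = 5.
/w/→/q/: 7→1 (does not rise) — violation.
/q/→/ʃ/: 1→3 (rises) — ok.
/ʃ/→/l/: 3→5 (rises) — ok.

1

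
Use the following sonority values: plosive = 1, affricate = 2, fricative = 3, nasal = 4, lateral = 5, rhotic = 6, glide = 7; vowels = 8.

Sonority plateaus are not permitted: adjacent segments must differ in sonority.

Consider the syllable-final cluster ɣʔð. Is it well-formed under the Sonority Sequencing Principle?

no

/ɣ/ is a fricative (sonority 3).
/ʔ/ is a plosive (sonority 1).
/ð/ is a fricative (sonority 3).
The profile is 3-1-3. Between /ʔ/ (1) and /ð/ (3) sonority does not fall, so the cluster violates the SSP.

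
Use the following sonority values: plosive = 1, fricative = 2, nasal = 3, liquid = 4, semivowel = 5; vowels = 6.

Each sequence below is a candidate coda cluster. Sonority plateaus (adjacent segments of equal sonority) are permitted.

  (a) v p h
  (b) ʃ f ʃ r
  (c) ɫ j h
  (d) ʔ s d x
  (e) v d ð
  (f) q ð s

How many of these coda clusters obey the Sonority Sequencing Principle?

0

(a) sonority 2-1-2: ill-formed.
(b) sonority 2-2-2-4: ill-formed.
(c) sonority 4-5-2: ill-formed.
(d) sonority 1-2-1-2: ill-formed.
(e) sonority 2-1-2: ill-formed.
(f) sonority 1-2-2: ill-formed.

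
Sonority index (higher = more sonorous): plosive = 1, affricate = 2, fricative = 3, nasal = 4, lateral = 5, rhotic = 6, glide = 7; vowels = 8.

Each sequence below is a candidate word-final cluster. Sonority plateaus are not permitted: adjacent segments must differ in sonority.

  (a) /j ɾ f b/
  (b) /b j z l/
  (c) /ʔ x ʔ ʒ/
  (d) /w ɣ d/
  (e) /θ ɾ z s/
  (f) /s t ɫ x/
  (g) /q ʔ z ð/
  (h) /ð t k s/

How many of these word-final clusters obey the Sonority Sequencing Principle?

(a) /j ɾ f b/: profile 7-6-3-1 — obeys.
(b) /b j z l/: profile 1-7-3-5 — violates.
(c) /ʔ x ʔ ʒ/: profile 1-3-1-3 — violates.
(d) /w ɣ d/: profile 7-3-1 — obeys.
(e) /θ ɾ z s/: profile 3-6-3-3 — violates.
(f) /s t ɫ x/: profile 3-1-5-3 — violates.
(g) /q ʔ z ð/: profile 1-1-3-3 — violates.
(h) /ð t k s/: profile 3-1-1-3 — violates.

2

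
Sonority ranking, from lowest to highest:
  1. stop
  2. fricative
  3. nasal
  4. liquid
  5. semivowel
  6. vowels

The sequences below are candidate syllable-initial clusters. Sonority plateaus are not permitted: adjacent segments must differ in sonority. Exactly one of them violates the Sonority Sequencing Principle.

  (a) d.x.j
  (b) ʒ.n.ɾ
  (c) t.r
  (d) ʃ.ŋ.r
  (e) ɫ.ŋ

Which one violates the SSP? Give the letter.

(a) 1-2-5 → obeys
(b) 2-3-4 → obeys
(c) 1-4 → obeys
(d) 2-3-4 → obeys
(e) 4-3 → violates

e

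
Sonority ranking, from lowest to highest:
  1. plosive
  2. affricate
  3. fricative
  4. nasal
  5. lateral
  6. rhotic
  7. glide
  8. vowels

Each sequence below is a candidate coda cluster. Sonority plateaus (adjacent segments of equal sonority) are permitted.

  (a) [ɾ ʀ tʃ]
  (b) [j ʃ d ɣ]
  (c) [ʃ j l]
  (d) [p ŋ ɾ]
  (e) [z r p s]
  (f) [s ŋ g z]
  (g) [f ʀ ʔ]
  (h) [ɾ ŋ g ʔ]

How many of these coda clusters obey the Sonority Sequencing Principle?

(a) 6-6-2 → obeys
(b) 7-3-1-3 → violates
(c) 3-7-5 → violates
(d) 1-4-6 → violates
(e) 3-6-1-3 → violates
(f) 3-4-1-3 → violates
(g) 3-6-1 → violates
(h) 6-4-1-1 → obeys

2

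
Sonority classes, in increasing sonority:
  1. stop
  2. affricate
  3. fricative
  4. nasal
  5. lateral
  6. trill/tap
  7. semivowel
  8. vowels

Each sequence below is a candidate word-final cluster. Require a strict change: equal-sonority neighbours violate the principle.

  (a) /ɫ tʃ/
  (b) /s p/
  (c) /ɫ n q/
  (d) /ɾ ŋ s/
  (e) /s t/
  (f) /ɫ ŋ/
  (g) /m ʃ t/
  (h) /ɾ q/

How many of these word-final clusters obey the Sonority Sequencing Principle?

(a) /ɫ tʃ/: profile 5-2 — obeys.
(b) /s p/: profile 3-1 — obeys.
(c) /ɫ n q/: profile 5-4-1 — obeys.
(d) /ɾ ŋ s/: profile 6-4-3 — obeys.
(e) /s t/: profile 3-1 — obeys.
(f) /ɫ ŋ/: profile 5-4 — obeys.
(g) /m ʃ t/: profile 4-3-1 — obeys.
(h) /ɾ q/: profile 6-1 — obeys.

8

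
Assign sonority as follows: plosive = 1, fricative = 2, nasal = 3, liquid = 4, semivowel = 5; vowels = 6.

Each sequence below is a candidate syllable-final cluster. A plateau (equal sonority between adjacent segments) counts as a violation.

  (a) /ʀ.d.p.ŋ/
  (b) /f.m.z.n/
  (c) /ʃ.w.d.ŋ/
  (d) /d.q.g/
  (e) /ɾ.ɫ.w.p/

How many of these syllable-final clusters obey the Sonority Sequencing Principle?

(a) sonority 4-1-1-3: ill-formed.
(b) sonority 2-3-2-3: ill-formed.
(c) sonority 2-5-1-3: ill-formed.
(d) sonority 1-1-1: ill-formed.
(e) sonority 4-4-5-1: ill-formed.

0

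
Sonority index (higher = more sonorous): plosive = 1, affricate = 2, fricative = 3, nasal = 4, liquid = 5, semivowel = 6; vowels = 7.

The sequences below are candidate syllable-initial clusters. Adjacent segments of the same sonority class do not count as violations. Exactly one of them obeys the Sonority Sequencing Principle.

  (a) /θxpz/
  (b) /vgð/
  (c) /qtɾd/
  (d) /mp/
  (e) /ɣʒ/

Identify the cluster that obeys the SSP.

(a) /θxpz/: profile 3-3-1-3 — violates.
(b) /vgð/: profile 3-1-3 — violates.
(c) /qtɾd/: profile 1-1-5-1 — violates.
(d) /mp/: profile 4-1 — violates.
(e) /ɣʒ/: profile 3-3 — obeys.

e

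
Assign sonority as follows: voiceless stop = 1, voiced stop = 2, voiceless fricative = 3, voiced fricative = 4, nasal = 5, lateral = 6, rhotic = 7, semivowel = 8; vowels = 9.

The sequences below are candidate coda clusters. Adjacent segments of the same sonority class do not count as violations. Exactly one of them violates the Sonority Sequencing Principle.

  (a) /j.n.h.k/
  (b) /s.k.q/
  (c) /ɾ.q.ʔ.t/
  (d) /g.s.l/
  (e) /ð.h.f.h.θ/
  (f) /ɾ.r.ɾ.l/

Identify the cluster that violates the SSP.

d

(a) sonority 8-5-3-1: well-formed.
(b) sonority 3-1-1: well-formed.
(c) sonority 7-1-1-1: well-formed.
(d) sonority 2-3-6: ill-formed.
(e) sonority 4-3-3-3-3: well-formed.
(f) sonority 7-7-7-6: well-formed.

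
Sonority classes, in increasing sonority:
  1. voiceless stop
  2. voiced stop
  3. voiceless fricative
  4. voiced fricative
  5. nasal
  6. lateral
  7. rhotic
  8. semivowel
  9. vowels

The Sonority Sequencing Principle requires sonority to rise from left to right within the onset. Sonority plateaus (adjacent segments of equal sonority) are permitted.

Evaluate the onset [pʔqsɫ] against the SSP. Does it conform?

yes

/p/ — voiceless stop, sonority 1.
/ʔ/ — voiceless stop, sonority 1.
/q/ — voiceless stop, sonority 1.
/s/ — voiceless fricative, sonority 3.
/ɫ/ — lateral, sonority 6.
The profile 1-1-1-3-6 is non-decreasing (plateaus allowed), so the onset satisfies the SSP.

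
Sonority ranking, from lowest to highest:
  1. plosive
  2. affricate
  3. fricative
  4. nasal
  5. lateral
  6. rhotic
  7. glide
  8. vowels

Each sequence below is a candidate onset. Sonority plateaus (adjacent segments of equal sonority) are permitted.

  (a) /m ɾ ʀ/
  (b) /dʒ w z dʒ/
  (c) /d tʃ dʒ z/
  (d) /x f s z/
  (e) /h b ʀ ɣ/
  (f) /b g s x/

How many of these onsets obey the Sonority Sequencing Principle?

4

(a) /m ɾ ʀ/: profile 4-6-6 — obeys.
(b) /dʒ w z dʒ/: profile 2-7-3-2 — violates.
(c) /d tʃ dʒ z/: profile 1-2-2-3 — obeys.
(d) /x f s z/: profile 3-3-3-3 — obeys.
(e) /h b ʀ ɣ/: profile 3-1-6-3 — violates.
(f) /b g s x/: profile 1-1-3-3 — obeys.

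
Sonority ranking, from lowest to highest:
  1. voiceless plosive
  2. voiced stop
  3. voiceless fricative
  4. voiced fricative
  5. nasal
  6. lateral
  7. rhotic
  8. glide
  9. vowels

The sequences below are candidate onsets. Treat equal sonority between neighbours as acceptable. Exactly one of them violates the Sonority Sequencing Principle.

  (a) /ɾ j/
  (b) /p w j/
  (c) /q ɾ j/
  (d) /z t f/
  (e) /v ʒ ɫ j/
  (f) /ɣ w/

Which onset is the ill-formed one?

(a) sonority 7-8: well-formed.
(b) sonority 1-8-8: well-formed.
(c) sonority 1-7-8: well-formed.
(d) sonority 4-1-3: ill-formed.
(e) sonority 4-4-6-8: well-formed.
(f) sonority 4-8: well-formed.

d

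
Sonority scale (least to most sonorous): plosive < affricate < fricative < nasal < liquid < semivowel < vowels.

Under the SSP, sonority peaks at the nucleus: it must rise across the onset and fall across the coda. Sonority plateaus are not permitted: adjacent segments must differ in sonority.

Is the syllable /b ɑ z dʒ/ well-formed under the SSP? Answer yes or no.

yes

Onset: /b/ is a plosive (sonority 1); then the nucleus /ɑ/ (sonority 7).
Onset profile 1-7 — rises to the nucleus.
Coda: /z/ is a fricative (sonority 3), /dʒ/ is an affricate (sonority 2).
Coda profile 7-3-2 — falls from the nucleus.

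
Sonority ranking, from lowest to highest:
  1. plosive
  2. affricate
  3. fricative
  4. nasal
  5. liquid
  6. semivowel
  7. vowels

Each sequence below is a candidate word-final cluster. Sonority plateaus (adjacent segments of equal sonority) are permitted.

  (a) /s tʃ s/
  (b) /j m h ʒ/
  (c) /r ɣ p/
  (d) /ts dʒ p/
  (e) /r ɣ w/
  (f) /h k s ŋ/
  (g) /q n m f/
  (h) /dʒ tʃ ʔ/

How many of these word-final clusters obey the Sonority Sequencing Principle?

4

(a) sonority 3-2-3: ill-formed.
(b) sonority 6-4-3-3: well-formed.
(c) sonority 5-3-1: well-formed.
(d) sonority 2-2-1: well-formed.
(e) sonority 5-3-6: ill-formed.
(f) sonority 3-1-3-4: ill-formed.
(g) sonority 1-4-4-3: ill-formed.
(h) sonority 2-2-1: well-formed.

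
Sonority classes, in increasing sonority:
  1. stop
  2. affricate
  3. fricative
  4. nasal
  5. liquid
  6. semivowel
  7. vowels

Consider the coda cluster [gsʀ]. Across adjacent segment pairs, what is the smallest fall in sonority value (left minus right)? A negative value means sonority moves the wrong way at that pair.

-2

/g/ is a stop (sonority 1).
/s/ is a fricative (sonority 3).
/ʀ/ is a liquid (sonority 5).
/g/→/s/: change -2.
/s/→/ʀ/: change -2.
Minimum = -2.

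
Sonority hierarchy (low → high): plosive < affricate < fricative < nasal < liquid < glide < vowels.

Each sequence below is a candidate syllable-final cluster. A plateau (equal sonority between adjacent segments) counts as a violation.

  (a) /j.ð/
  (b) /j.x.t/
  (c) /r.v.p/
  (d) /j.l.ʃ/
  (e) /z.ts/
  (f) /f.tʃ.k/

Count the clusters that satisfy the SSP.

(a) /j.ð/: profile 6-3 — obeys.
(b) /j.x.t/: profile 6-3-1 — obeys.
(c) /r.v.p/: profile 5-3-1 — obeys.
(d) /j.l.ʃ/: profile 6-5-3 — obeys.
(e) /z.ts/: profile 3-2 — obeys.
(f) /f.tʃ.k/: profile 3-2-1 — obeys.

6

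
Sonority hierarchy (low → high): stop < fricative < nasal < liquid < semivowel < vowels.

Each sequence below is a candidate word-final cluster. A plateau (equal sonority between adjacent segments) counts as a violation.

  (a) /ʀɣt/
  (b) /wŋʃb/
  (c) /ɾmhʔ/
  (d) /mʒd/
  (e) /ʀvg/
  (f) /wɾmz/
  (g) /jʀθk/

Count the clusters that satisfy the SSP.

7

(a) /ʀɣt/: profile 4-2-1 — obeys.
(b) /wŋʃb/: profile 5-3-2-1 — obeys.
(c) /ɾmhʔ/: profile 4-3-2-1 — obeys.
(d) /mʒd/: profile 3-2-1 — obeys.
(e) /ʀvg/: profile 4-2-1 — obeys.
(f) /wɾmz/: profile 5-4-3-2 — obeys.
(g) /jʀθk/: profile 5-4-2-1 — obeys.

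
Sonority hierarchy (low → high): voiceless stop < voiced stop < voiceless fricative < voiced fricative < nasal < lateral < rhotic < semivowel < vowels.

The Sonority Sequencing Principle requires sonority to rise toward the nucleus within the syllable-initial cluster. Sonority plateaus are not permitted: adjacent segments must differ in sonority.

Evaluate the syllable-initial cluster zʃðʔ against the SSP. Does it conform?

no

/z/ — voiced fricative, sonority 4.
/ʃ/ — voiceless fricative, sonority 3.
/ð/ — voiced fricative, sonority 4.
/ʔ/ — voiceless stop, sonority 1.
The profile is 4-3-4-1. Between /z/ (4) and /ʃ/ (3) sonority does not rise, so the cluster violates the SSP.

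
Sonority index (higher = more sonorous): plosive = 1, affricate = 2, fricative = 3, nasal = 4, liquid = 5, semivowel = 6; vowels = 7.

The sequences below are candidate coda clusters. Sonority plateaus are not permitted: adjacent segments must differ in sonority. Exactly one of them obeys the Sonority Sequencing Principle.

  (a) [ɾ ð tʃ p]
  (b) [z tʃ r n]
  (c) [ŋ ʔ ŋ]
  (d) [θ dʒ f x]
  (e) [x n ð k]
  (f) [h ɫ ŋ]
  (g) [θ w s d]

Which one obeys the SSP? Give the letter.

(a) [ɾ ð tʃ p]: profile 5-3-2-1 — obeys.
(b) [z tʃ r n]: profile 3-2-5-4 — violates.
(c) [ŋ ʔ ŋ]: profile 4-1-4 — violates.
(d) [θ dʒ f x]: profile 3-2-3-3 — violates.
(e) [x n ð k]: profile 3-4-3-1 — violates.
(f) [h ɫ ŋ]: profile 3-5-4 — violates.
(g) [θ w s d]: profile 3-6-3-1 — violates.

a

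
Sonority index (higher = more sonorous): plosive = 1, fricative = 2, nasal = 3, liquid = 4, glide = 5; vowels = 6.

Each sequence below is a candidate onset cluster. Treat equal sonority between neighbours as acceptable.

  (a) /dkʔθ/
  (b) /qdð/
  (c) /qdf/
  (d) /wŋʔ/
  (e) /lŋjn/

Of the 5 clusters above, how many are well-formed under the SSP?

(a) /dkʔθ/: profile 1-1-1-2 — obeys.
(b) /qdð/: profile 1-1-2 — obeys.
(c) /qdf/: profile 1-1-2 — obeys.
(d) /wŋʔ/: profile 5-3-1 — violates.
(e) /lŋjn/: profile 4-3-5-3 — violates.

3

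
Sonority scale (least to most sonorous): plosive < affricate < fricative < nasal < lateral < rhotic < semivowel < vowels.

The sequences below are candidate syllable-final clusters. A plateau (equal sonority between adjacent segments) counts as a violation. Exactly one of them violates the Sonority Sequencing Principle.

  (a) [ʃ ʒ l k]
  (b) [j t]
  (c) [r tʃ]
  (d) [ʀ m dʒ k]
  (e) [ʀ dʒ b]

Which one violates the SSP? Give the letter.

(a) 3-3-5-1 → violates
(b) 7-1 → obeys
(c) 6-2 → obeys
(d) 6-4-2-1 → obeys
(e) 6-2-1 → obeys

a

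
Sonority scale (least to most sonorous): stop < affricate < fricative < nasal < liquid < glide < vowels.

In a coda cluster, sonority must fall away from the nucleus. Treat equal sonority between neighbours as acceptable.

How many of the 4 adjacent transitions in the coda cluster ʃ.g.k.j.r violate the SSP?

1

/ʃ/ — fricative, sonority 3.
/g/ — stop, sonority 1.
/k/ — stop, sonority 1.
/j/ — glide, sonority 6.
/r/ — liquid, sonority 5.
/ʃ/→/g/: 3→1 (falls) — ok.
/g/→/k/: 1→1 (plateau, allowed) — ok.
/k/→/j/: 1→6 (does not fall) — violation.
/j/→/r/: 6→5 (falls) — ok.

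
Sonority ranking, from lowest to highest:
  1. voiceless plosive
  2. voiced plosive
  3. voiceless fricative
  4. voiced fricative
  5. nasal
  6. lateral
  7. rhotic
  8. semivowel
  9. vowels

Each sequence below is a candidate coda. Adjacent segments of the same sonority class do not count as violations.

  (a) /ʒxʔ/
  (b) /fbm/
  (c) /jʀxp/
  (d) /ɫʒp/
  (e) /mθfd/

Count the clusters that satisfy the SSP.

(a) 4-3-1 → obeys
(b) 3-2-5 → violates
(c) 8-7-3-1 → obeys
(d) 6-4-1 → obeys
(e) 5-3-3-2 → obeys

4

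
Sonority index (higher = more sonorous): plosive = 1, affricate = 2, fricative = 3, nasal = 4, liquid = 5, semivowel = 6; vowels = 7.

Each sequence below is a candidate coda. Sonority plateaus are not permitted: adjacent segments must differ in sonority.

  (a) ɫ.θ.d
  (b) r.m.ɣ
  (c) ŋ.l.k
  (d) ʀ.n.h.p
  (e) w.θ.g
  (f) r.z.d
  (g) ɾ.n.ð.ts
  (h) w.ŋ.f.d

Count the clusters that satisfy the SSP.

(a) sonority 5-3-1: well-formed.
(b) sonority 5-4-3: well-formed.
(c) sonority 4-5-1: ill-formed.
(d) sonority 5-4-3-1: well-formed.
(e) sonority 6-3-1: well-formed.
(f) sonority 5-3-1: well-formed.
(g) sonority 5-4-3-2: well-formed.
(h) sonority 6-4-3-1: well-formed.

7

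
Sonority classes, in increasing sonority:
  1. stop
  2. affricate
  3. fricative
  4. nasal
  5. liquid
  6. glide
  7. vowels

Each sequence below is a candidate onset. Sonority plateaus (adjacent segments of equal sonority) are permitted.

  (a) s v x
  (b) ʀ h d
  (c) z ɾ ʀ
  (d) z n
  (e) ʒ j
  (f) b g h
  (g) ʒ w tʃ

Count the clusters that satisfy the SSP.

(a) sonority 3-3-3: well-formed.
(b) sonority 5-3-1: ill-formed.
(c) sonority 3-5-5: well-formed.
(d) sonority 3-4: well-formed.
(e) sonority 3-6: well-formed.
(f) sonority 1-1-3: well-formed.
(g) sonority 3-6-2: ill-formed.

5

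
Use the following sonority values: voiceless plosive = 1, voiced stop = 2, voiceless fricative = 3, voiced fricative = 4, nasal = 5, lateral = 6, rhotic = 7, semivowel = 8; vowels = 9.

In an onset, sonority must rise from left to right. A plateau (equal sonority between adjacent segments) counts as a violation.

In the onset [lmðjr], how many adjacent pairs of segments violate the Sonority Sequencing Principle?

/l/: lateral = 6.
/m/: nasal = 5.
/ð/: voiced fricative = 4.
/j/: semivowel = 8.
/r/: rhotic = 7.
/l/→/m/: 6→5 (does not rise) — violation.
/m/→/ð/: 5→4 (does not rise) — violation.
/ð/→/j/: 4→8 (rises) — ok.
/j/→/r/: 8→7 (does not rise) — violation.

3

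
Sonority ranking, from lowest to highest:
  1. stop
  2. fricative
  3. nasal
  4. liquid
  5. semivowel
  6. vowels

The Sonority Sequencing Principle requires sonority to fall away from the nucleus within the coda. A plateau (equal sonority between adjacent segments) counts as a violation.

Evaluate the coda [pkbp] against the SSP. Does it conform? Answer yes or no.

no

/p/ — stop, sonority 1.
/k/ — stop, sonority 1.
/b/ — stop, sonority 1.
/p/ — stop, sonority 1.
The profile is 1-1-1-1. Between /p/ (1) and /k/ (1) sonority does not fall, so the cluster violates the SSP.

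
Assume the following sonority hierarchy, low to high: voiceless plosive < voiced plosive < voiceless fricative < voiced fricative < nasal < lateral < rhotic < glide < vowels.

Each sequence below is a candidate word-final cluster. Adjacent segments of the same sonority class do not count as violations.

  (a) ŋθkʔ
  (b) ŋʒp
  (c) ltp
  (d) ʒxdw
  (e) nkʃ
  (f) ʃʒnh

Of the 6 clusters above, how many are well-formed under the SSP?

3

(a) 5-3-1-1 → obeys
(b) 5-4-1 → obeys
(c) 6-1-1 → obeys
(d) 4-3-2-8 → violates
(e) 5-1-3 → violates
(f) 3-4-5-3 → violates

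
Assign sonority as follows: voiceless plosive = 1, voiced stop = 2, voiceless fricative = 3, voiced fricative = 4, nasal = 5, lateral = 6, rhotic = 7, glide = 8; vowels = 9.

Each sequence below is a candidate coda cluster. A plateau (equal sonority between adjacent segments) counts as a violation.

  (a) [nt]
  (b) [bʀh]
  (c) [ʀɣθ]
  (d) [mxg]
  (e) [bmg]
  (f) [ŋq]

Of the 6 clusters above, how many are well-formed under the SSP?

(a) sonority 5-1: well-formed.
(b) sonority 2-7-3: ill-formed.
(c) sonority 7-4-3: well-formed.
(d) sonority 5-3-2: well-formed.
(e) sonority 2-5-2: ill-formed.
(f) sonority 5-1: well-formed.

4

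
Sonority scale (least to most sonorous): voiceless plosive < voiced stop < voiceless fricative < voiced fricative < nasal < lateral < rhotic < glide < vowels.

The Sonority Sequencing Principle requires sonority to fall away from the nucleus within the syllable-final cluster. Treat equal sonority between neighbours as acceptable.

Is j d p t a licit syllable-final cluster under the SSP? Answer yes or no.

/j/ is a glide (sonority 8).
/d/ is a voiced stop (sonority 2).
/p/ is a voiceless plosive (sonority 1).
/t/ is a voiceless plosive (sonority 1).
The profile 8-2-1-1 is non-increasing (plateaus allowed), so the syllable-final cluster satisfies the SSP.

yes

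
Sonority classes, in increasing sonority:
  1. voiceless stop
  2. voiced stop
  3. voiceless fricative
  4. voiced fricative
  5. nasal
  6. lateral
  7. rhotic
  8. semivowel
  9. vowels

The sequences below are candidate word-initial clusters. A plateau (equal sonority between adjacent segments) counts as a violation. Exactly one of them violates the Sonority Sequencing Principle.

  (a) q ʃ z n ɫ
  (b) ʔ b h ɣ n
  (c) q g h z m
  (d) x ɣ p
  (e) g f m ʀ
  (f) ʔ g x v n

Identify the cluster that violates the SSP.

d

(a) q ʃ z n ɫ: profile 1-3-4-5-6 — obeys.
(b) ʔ b h ɣ n: profile 1-2-3-4-5 — obeys.
(c) q g h z m: profile 1-2-3-4-5 — obeys.
(d) x ɣ p: profile 3-4-1 — violates.
(e) g f m ʀ: profile 2-3-5-7 — obeys.
(f) ʔ g x v n: profile 1-2-3-4-5 — obeys.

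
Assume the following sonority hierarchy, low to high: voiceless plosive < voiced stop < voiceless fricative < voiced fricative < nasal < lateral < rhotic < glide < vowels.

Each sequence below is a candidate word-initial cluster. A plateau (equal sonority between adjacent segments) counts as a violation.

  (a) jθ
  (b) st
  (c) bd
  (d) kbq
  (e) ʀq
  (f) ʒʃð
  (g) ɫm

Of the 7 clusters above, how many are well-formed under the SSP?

(a) sonority 8-3: ill-formed.
(b) sonority 3-1: ill-formed.
(c) sonority 2-2: ill-formed.
(d) sonority 1-2-1: ill-formed.
(e) sonority 7-1: ill-formed.
(f) sonority 4-3-4: ill-formed.
(g) sonority 6-5: ill-formed.

0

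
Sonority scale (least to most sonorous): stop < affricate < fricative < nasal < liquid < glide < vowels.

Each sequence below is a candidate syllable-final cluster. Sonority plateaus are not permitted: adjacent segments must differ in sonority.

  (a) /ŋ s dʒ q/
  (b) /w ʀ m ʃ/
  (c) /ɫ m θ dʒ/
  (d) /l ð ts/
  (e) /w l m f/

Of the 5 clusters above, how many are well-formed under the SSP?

5

(a) sonority 4-3-2-1: well-formed.
(b) sonority 6-5-4-3: well-formed.
(c) sonority 5-4-3-2: well-formed.
(d) sonority 5-3-2: well-formed.
(e) sonority 6-5-4-3: well-formed.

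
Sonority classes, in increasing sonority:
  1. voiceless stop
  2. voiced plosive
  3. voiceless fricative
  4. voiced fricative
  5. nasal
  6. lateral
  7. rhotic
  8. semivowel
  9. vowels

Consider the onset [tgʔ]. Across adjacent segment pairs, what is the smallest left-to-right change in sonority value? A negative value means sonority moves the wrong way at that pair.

/t/: voiceless stop = 1.
/g/: voiced plosive = 2.
/ʔ/: voiceless stop = 1.
/t/→/g/: change +1.
/g/→/ʔ/: change -1.
Minimum = -1.

-1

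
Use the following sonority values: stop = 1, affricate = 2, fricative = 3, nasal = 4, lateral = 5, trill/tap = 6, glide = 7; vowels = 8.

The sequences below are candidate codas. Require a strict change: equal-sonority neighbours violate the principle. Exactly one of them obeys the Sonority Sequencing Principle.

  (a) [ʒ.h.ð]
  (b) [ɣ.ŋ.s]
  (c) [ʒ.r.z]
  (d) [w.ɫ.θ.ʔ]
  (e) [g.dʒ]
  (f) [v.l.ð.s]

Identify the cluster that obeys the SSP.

(a) sonority 3-3-3: ill-formed.
(b) sonority 3-4-3: ill-formed.
(c) sonority 3-6-3: ill-formed.
(d) sonority 7-5-3-1: well-formed.
(e) sonority 1-2: ill-formed.
(f) sonority 3-5-3-3: ill-formed.

d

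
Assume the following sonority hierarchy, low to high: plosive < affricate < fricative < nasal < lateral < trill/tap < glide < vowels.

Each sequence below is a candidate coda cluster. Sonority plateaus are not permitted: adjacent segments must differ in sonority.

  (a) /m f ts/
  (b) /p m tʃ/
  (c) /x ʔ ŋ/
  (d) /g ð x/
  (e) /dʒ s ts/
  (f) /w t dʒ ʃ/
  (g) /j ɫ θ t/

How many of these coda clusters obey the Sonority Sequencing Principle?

2

(a) 4-3-2 → obeys
(b) 1-4-2 → violates
(c) 3-1-4 → violates
(d) 1-3-3 → violates
(e) 2-3-2 → violates
(f) 7-1-2-3 → violates
(g) 7-5-3-1 → obeys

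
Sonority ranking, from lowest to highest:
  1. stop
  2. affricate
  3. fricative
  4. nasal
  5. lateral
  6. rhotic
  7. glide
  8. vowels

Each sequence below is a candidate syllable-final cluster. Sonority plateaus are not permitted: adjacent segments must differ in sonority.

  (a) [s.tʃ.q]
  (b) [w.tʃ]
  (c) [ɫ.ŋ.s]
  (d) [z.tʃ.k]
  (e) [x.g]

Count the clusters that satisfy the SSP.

5

(a) 3-2-1 → obeys
(b) 7-2 → obeys
(c) 5-4-3 → obeys
(d) 3-2-1 → obeys
(e) 3-1 → obeys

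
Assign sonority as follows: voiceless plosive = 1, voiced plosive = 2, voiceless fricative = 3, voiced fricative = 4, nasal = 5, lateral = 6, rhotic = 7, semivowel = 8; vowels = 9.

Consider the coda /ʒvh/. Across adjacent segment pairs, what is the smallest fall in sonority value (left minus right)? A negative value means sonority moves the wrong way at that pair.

/ʒ/ — voiced fricative, sonority 4.
/v/ — voiced fricative, sonority 4.
/h/ — voiceless fricative, sonority 3.
/ʒ/→/v/: change +0.
/v/→/h/: change +1.
Minimum = 0.

0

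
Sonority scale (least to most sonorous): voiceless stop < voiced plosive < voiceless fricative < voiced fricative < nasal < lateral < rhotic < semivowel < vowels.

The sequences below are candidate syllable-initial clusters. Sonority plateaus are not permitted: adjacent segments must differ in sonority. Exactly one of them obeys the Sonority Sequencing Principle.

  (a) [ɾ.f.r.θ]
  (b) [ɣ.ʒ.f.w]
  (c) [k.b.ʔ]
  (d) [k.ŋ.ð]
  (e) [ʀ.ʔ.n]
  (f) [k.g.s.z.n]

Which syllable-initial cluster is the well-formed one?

f

(a) 7-3-7-3 → violates
(b) 4-4-3-8 → violates
(c) 1-2-1 → violates
(d) 1-5-4 → violates
(e) 7-1-5 → violates
(f) 1-2-3-4-5 → obeys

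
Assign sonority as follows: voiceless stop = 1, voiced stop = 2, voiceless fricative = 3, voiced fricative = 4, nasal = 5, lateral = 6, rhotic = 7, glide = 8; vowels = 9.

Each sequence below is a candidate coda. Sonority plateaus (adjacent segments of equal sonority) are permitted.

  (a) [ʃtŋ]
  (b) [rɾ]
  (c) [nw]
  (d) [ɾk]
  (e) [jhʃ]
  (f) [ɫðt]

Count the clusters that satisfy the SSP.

(a) sonority 3-1-5: ill-formed.
(b) sonority 7-7: well-formed.
(c) sonority 5-8: ill-formed.
(d) sonority 7-1: well-formed.
(e) sonority 8-3-3: well-formed.
(f) sonority 6-4-1: well-formed.

4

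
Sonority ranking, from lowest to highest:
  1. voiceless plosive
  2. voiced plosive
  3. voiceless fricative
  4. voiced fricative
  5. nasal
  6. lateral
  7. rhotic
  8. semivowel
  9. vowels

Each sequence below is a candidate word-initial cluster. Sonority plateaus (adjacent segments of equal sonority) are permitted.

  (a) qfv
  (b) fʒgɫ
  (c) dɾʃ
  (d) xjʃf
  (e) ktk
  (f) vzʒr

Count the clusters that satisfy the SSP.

3

(a) qfv: profile 1-3-4 — obeys.
(b) fʒgɫ: profile 3-4-2-6 — violates.
(c) dɾʃ: profile 2-7-3 — violates.
(d) xjʃf: profile 3-8-3-3 — violates.
(e) ktk: profile 1-1-1 — obeys.
(f) vzʒr: profile 4-4-4-7 — obeys.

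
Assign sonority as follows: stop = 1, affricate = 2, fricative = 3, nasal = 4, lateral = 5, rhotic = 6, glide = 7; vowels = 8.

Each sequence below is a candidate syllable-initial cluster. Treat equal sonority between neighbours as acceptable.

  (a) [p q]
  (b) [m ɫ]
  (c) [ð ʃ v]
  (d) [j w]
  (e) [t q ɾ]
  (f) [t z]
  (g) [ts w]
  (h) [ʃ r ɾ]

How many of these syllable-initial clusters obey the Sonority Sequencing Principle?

(a) 1-1 → obeys
(b) 4-5 → obeys
(c) 3-3-3 → obeys
(d) 7-7 → obeys
(e) 1-1-6 → obeys
(f) 1-3 → obeys
(g) 2-7 → obeys
(h) 3-6-6 → obeys

8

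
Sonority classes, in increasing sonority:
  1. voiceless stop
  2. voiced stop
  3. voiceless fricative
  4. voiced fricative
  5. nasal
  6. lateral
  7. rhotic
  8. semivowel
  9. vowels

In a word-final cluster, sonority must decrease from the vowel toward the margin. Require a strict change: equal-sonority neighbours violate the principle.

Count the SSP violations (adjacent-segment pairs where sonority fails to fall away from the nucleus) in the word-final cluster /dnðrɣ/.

2

/d/ — voiced stop, sonority 2.
/n/ — nasal, sonority 5.
/ð/ — voiced fricative, sonority 4.
/r/ — rhotic, sonority 7.
/ɣ/ — voiced fricative, sonority 4.
/d/→/n/: 2→5 (does not fall) — violation.
/n/→/ð/: 5→4 (falls) — ok.
/ð/→/r/: 4→7 (does not fall) — violation.
/r/→/ɣ/: 7→4 (falls) — ok.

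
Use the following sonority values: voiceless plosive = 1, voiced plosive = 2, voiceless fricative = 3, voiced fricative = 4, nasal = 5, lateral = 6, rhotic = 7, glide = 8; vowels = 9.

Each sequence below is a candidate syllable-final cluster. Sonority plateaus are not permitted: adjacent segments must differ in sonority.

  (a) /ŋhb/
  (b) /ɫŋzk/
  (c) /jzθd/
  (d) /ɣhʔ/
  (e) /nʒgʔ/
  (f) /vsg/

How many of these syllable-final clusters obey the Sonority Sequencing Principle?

6

(a) 5-3-2 → obeys
(b) 6-5-4-1 → obeys
(c) 8-4-3-2 → obeys
(d) 4-3-1 → obeys
(e) 5-4-2-1 → obeys
(f) 4-3-2 → obeys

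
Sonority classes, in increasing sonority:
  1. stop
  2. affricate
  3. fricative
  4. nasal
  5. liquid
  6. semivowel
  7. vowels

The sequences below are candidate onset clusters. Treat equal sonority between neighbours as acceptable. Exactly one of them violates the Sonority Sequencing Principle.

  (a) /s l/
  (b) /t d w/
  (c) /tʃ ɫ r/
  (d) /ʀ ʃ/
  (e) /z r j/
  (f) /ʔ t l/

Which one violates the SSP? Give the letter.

(a) sonority 3-5: well-formed.
(b) sonority 1-1-6: well-formed.
(c) sonority 2-5-5: well-formed.
(d) sonority 5-3: ill-formed.
(e) sonority 3-5-6: well-formed.
(f) sonority 1-1-5: well-formed.

d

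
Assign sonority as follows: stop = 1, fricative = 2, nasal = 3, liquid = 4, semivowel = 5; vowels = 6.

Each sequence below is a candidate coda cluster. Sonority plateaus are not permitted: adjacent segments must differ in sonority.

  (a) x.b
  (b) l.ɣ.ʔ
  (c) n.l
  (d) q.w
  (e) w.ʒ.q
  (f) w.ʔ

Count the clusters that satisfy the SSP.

(a) 2-1 → obeys
(b) 4-2-1 → obeys
(c) 3-4 → violates
(d) 1-5 → violates
(e) 5-2-1 → obeys
(f) 5-1 → obeys

4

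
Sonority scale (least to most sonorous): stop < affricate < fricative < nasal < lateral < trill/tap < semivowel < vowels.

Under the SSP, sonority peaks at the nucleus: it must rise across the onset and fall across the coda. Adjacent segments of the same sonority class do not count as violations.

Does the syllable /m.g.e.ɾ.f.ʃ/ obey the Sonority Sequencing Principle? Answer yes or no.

no

Onset: /m/ is a nasal (sonority 4), /g/ is a stop (sonority 1); then the nucleus /e/ (sonority 8).
Onset profile 4-1-8 — does not rise throughout.
Coda: /ɾ/ is a trill/tap (sonority 6), /f/ is a fricative (sonority 3), /ʃ/ is a fricative (sonority 3).
Coda profile 8-6-3-3 — falls from the nucleus.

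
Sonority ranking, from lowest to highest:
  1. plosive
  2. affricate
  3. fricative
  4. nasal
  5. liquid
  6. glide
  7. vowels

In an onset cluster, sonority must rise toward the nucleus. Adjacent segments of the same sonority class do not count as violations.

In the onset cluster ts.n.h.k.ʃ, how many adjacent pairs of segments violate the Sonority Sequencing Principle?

2

/ts/ — affricate, sonority 2.
/n/ — nasal, sonority 4.
/h/ — fricative, sonority 3.
/k/ — plosive, sonority 1.
/ʃ/ — fricative, sonority 3.
/ts/→/n/: 2→4 (rises) — ok.
/n/→/h/: 4→3 (does not rise) — violation.
/h/→/k/: 3→1 (does not rise) — violation.
/k/→/ʃ/: 1→3 (rises) — ok.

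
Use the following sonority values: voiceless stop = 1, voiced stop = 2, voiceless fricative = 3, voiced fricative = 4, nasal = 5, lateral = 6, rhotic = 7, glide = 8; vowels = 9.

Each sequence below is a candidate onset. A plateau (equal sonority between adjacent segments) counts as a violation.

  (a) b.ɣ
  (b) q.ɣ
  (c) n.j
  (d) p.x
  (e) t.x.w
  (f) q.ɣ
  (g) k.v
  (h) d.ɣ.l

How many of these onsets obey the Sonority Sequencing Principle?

8

(a) sonority 2-4: well-formed.
(b) sonority 1-4: well-formed.
(c) sonority 5-8: well-formed.
(d) sonority 1-3: well-formed.
(e) sonority 1-3-8: well-formed.
(f) sonority 1-4: well-formed.
(g) sonority 1-4: well-formed.
(h) sonority 2-4-6: well-formed.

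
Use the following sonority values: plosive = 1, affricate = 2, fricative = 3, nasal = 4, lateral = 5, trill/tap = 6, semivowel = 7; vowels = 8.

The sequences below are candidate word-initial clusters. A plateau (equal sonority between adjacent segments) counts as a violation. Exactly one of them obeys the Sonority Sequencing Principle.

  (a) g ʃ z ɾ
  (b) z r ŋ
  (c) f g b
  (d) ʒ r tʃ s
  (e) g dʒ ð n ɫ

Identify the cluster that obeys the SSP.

e

(a) g ʃ z ɾ: profile 1-3-3-6 — violates.
(b) z r ŋ: profile 3-6-4 — violates.
(c) f g b: profile 3-1-1 — violates.
(d) ʒ r tʃ s: profile 3-6-2-3 — violates.
(e) g dʒ ð n ɫ: profile 1-2-3-4-5 — obeys.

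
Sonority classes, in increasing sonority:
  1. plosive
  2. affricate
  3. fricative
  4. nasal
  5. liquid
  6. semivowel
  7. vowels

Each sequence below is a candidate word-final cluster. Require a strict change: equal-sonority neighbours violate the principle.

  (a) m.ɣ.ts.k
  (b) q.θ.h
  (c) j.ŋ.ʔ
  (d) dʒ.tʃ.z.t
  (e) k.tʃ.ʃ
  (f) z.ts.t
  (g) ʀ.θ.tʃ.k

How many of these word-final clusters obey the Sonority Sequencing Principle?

4

(a) m.ɣ.ts.k: profile 4-3-2-1 — obeys.
(b) q.θ.h: profile 1-3-3 — violates.
(c) j.ŋ.ʔ: profile 6-4-1 — obeys.
(d) dʒ.tʃ.z.t: profile 2-2-3-1 — violates.
(e) k.tʃ.ʃ: profile 1-2-3 — violates.
(f) z.ts.t: profile 3-2-1 — obeys.
(g) ʀ.θ.tʃ.k: profile 5-3-2-1 — obeys.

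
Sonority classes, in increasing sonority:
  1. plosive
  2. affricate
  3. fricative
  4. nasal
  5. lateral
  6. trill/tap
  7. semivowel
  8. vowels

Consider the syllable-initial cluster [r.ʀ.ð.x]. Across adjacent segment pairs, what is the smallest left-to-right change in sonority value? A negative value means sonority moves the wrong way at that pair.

-3

/r/ — trill/tap, sonority 6.
/ʀ/ — trill/tap, sonority 6.
/ð/ — fricative, sonority 3.
/x/ — fricative, sonority 3.
/r/→/ʀ/: change +0.
/ʀ/→/ð/: change -3.
/ð/→/x/: change +0.
Minimum = -3.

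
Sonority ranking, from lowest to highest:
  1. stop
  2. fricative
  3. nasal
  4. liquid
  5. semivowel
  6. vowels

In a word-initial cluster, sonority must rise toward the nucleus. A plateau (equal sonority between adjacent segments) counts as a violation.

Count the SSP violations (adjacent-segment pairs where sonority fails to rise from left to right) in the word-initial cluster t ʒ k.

1

/t/: stop = 1.
/ʒ/: fricative = 2.
/k/: stop = 1.
/t/→/ʒ/: 1→2 (rises) — ok.
/ʒ/→/k/: 2→1 (does not rise) — violation.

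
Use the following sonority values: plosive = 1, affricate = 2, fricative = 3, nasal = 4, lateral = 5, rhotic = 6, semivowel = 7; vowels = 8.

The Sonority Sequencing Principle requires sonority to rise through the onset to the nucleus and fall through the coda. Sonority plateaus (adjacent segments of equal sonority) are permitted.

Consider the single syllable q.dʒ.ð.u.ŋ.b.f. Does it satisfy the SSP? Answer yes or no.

Onset: /q/ is a plosive (sonority 1), /dʒ/ is an affricate (sonority 2), /ð/ is a fricative (sonority 3); then the nucleus /u/ (sonority 8).
Onset profile 1-2-3-8 — rises to the nucleus.
Coda: /ŋ/ is a nasal (sonority 4), /b/ is a plosive (sonority 1), /f/ is a fricative (sonority 3).
Coda profile 8-4-1-3 — does not fall throughout.

no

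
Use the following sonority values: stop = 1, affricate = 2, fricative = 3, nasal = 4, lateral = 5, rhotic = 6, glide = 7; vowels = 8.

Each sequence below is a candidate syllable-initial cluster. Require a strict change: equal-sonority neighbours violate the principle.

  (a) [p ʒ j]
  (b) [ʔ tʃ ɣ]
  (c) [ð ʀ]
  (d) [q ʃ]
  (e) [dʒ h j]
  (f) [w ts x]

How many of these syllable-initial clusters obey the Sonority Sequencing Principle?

5

(a) [p ʒ j]: profile 1-3-7 — obeys.
(b) [ʔ tʃ ɣ]: profile 1-2-3 — obeys.
(c) [ð ʀ]: profile 3-6 — obeys.
(d) [q ʃ]: profile 1-3 — obeys.
(e) [dʒ h j]: profile 2-3-7 — obeys.
(f) [w ts x]: profile 7-2-3 — violates.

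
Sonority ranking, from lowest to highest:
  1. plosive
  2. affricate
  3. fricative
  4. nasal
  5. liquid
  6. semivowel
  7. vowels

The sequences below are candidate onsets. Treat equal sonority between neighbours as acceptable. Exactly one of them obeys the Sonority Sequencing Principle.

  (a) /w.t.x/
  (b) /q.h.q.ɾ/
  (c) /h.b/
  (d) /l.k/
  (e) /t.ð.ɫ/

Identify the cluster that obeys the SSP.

(a) /w.t.x/: profile 6-1-3 — violates.
(b) /q.h.q.ɾ/: profile 1-3-1-5 — violates.
(c) /h.b/: profile 3-1 — violates.
(d) /l.k/: profile 5-1 — violates.
(e) /t.ð.ɫ/: profile 1-3-5 — obeys.

e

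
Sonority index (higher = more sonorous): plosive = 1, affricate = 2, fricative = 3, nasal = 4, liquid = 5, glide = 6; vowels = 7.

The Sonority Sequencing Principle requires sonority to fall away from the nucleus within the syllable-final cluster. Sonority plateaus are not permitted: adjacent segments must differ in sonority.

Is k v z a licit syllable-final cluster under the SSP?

/k/ is a plosive (sonority 1).
/v/ is a fricative (sonority 3).
/z/ is a fricative (sonority 3).
The profile is 1-3-3. Between /k/ (1) and /v/ (3) sonority does not fall, so the cluster violates the SSP.

no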